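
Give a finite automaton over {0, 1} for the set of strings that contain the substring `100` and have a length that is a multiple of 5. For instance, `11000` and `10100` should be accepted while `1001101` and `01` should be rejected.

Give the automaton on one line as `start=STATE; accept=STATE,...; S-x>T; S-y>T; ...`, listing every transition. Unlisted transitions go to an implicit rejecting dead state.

start=S0; accept=S16; S0-0>S1; S0-1>S2; S1-0>S3; S1-1>S4; S2-0>S5; S2-1>S4; S3-0>S6; S3-1>S7; S4-0>S8; S4-1>S7; S5-0>S9; S5-1>S7; S6-0>S10; S6-1>S11; S7-0>S12; S7-1>S11; S8-0>S13; S8-1>S11; S9-0>S13; S9-1>S13; S10-0>S0; S10-1>S14; S11-0>S15; S11-1>S14; S12-0>S16; S12-1>S14; S13-0>S16; S13-1>S16; S14-0>S17; S14-1>S2; S15-0>S18; S15-1>S2; S16-0>S18; S16-1>S18; S17-0>S19; S17-1>S4; S18-0>S19; S18-1>S19; S19-0>S9; S19-1>S9

Handle the two conditions separately and then intersect. One (4 states) tracks whether and how much of `100` has been seen; the other (5 states) tracks the input length modulo 5. Each combined state is a pair, one component from each; accept when both components accept.
With 20 states:
          0    1  
>  S0     S1   S2 
   S1     S3   S4 
   S2     S5   S4 
   S3     S6   S7 
   S4     S8   S7 
   S5     S9   S7 
   S6    S10  S11 
   S7    S12  S11 
   S8    S13  S11 
   S9    S13  S13 
   S10    S0  S14 
   S11   S15  S14 
   S12   S16  S14 
   S13   S16  S16 
   S14   S17   S2 
   S15   S18   S2 
 * S16   S18  S18 
   S17   S19   S4 
   S18   S19  S19 
   S19    S9   S9 
(> = start, * = accepting)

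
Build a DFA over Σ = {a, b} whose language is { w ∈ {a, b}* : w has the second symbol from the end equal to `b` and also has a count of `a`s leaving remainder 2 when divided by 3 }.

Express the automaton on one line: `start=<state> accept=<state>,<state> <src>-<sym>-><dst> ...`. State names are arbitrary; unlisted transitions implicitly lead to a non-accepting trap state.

start=q0 accept=q5,q6 q0-a->q1 q0-b->q0 q1-a->q2 q1-b->q3 q2-a->q0 q2-b->q4 q3-a->q5 q3-b->q3 q4-a->q0 q4-b->q6 q5-a->q0 q5-b->q4 q6-a->q0 q6-b->q6

Run two small machines in parallel and take their product. The first has 7 states tracking the last 2 symbols read; the second has 3 states tracking the count of `a`s modulo 3. A product state is a pair (one from each), accepting exactly when both do. Equivalent product states are then merged.
        a   b  
>  q0   q1  q0 
   q1   q2  q3 
   q2   q0  q4 
   q3   q5  q3 
   q4   q0  q6 
 * q5   q0  q4 
 * q6   q0  q6 
(> = start, * = accepting)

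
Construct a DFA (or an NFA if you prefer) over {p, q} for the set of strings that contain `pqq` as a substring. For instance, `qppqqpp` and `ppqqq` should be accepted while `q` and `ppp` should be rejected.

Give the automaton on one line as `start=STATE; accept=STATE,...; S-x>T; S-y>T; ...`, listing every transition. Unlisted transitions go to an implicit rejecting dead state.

start=A; accept=D; A-p>B; A-q>A; B-p>B; B-q>C; C-p>B; C-q>D; D-p>D; D-q>D

Track how much of `pqq` has been matched so far: state A is no progress, D is the absorbing accept state reached once `pqq` has occurred. Intermediate states record partial matches; on a mismatch, fall back to the longest reusable overlap.
4 states suffice.
       p  q 
>  A   B  A 
   B   B  C 
   C   B  D 
 * D   D  D 
(> = start, * = accepting)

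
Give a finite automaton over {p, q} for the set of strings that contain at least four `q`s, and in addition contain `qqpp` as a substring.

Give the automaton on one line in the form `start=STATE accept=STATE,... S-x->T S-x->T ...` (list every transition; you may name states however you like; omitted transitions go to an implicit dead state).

start=s0 accept=s17,s21 s0-p->s0 s0-q->s1 s1-p->s2 s1-q->s3 s2-p->s2 s2-q->s4 s3-p->s5 s3-q->s6 s4-p->s7 s4-q->s6 s5-p->s8 s5-q->s9 s6-p->s10 s6-q->s11 s7-p->s7 s7-q->s9 s8-p->s8 s8-q->s12 s9-p->s13 s9-q->s11 s10-p->s12 s10-q->s14 s11-p->s15 s11-q->s16 s12-p->s12 s12-q->s17 s13-p->s13 s13-q->s14 s14-p->s18 s14-q->s16 s15-p->s17 s15-q->s19 s16-p->s20 s16-q->s16 s17-p->s17 s17-q->s21 s18-p->s18 s18-q->s19 s19-p->s22 s19-q->s16 s20-p->s21 s20-q->s19 s21-p->s21 s21-q->s21 s22-p->s22 s22-q->s19

Handle the two conditions separately and then intersect. One (6 states) tracks the count of `q`s, saturating at 5; the other (5 states) tracks whether and how much of `qqpp` has been seen. Each combined state is a pair, one component from each; accept when both components accept.
A 23-state machine:
          p    q  
>  s0     s0   s1 
   s1     s2   s3 
   s2     s2   s4 
   s3     s5   s6 
   s4     s7   s6 
   s5     s8   s9 
   s6    s10  s11 
   s7     s7   s9 
   s8     s8  s12 
   s9    s13  s11 
   s10   s12  s14 
   s11   s15  s16 
   s12   s12  s17 
   s13   s13  s14 
   s14   s18  s16 
   s15   s17  s19 
   s16   s20  s16 
 * s17   s17  s21 
   s18   s18  s19 
   s19   s22  s16 
   s20   s21  s19 
 * s21   s21  s21 
   s22   s22  s19 
(> = start, * = accepting)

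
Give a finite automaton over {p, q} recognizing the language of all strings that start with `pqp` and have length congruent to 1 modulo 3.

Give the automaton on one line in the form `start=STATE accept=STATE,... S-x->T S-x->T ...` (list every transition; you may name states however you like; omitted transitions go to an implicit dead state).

start=s0 accept=s5 s0-p->s1 s0-q->s2 s1-p->s2 s1-q->s3 s2-p->s2 s2-q->s2 s3-p->s4 s3-q->s2 s4-p->s5 s4-q->s5 s5-p->s6 s5-q->s6 s6-p->s4 s6-q->s4

Build one automaton per condition and run them in lockstep. One (5 states) tracks whether the input so far still matches the prefix `pqp`; the other (3 states) tracks the input length modulo 3. Each combined state is a pair, one component from each; accept when both components accept. Equivalent product states are then merged.
With 7 states:
        p   q  
>  s0   s1  s2 
   s1   s2  s3 
   s2   s2  s2 
   s3   s4  s2 
   s4   s5  s5 
 * s5   s6  s6 
   s6   s4  s4 
(> = start, * = accepting)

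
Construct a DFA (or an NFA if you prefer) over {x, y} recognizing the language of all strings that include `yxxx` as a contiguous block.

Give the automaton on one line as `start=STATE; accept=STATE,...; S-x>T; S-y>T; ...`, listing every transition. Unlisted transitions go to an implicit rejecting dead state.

start=q0; accept=q4; q0-x>q0; q0-y>q1; q1-x>q2; q1-y>q1; q2-x>q3; q2-y>q1; q3-x>q4; q3-y>q1; q4-x>q4; q4-y>q4

Track how much of `yxxx` has been matched so far: state q0 is no progress, q4 is the absorbing accept state reached once `yxxx` has occurred. Intermediate states record partial matches; on a mismatch, fall back to the longest reusable overlap.
        x   y  
>  q0   q0  q1 
   q1   q2  q1 
   q2   q3  q1 
   q3   q4  q1 
 * q4   q4  q4 
(> = start, * = accepting)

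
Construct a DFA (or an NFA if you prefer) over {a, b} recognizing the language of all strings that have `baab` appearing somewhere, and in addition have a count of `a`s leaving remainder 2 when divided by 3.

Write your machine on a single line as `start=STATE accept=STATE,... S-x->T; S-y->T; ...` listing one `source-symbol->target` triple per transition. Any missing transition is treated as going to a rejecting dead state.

start=q0; accept=q11; q0-a->q1; q0-b->q2; q1-a->q3; q1-b->q4; q2-a->q5; q2-b->q2; q3-a->q0; q3-b->q6; q4-a->q7; q4-b->q4; q5-a->q8; q5-b->q4; q6-a->q9; q6-b->q6; q7-a->q10; q7-b->q6; q8-a->q0; q8-b->q11; q9-a->q12; q9-b->q2; q10-a->q1; q10-b->q13; q11-a->q13; q11-b->q11; q12-a->q3; q12-b->q14; q13-a->q14; q13-b->q13; q14-a->q11; q14-b->q14

Build one automaton per condition and run them in lockstep. The first has 5 states tracking whether and how much of `baab` has been seen; the second has 3 states tracking the count of `a`s modulo 3. A product state is a pair (one from each), accepting exactly when both do.
          a    b  
>  q0     q1   q2 
   q1     q3   q4 
   q2     q5   q2 
   q3     q0   q6 
   q4     q7   q4 
   q5     q8   q4 
   q6     q9   q6 
   q7    q10   q6 
   q8     q0  q11 
   q9    q12   q2 
   q10    q1  q13 
 * q11   q13  q11 
   q12    q3  q14 
   q13   q14  q13 
   q14   q11  q14 
(> = start, * = accepting)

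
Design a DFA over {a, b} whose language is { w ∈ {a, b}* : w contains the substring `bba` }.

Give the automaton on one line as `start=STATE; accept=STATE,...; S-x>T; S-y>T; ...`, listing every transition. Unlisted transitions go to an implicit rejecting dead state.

start=S0; accept=S3; S0-a>S0; S0-b>S1; S1-a>S0; S1-b>S2; S2-a>S3; S2-b>S2; S3-a>S3; S3-b>S3

States S0..S2 record the length of the longest prefix of `bba` that matches the current input suffix. Reaching S3 means `bba` has been seen, and we stay there forever. Accept from S3.
4 states suffice.
        a   b  
>  S0   S0  S1 
   S1   S0  S2 
   S2   S3  S2 
 * S3   S3  S3 
(> = start, * = accepting)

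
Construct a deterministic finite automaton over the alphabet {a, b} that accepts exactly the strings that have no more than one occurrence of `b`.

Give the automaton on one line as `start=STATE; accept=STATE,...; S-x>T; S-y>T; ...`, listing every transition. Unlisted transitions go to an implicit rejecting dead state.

start=S0; accept=S0,S1; S0-a>S0; S0-b>S1; S1-a>S1; S1-b>S2; S2-a>S2; S2-b>S2

Only the number of `b`s matters, and only up to 2. Make a chain S0 → S1 → S2 advanced by each `b` (with S2 absorbing); every other symbol self-loops. The accepting set is {S0, S1}.
With 3 states:
        a   b  
>* S0   S0  S1 
 * S1   S1  S2 
   S2   S2  S2 
(> = start, * = accepting)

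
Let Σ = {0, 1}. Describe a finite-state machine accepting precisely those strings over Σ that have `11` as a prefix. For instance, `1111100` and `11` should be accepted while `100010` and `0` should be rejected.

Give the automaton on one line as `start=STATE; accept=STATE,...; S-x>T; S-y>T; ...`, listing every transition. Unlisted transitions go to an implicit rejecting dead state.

start=q0; accept=q2; q0-0>q3; q0-1>q1; q1-0>q3; q1-1>q2; q2-0>q2; q2-1>q2; q3-0>q3; q3-1>q3

Check the first 2 symbols one by one: q0 through q1 record how many have matched `11` so far; any wrong symbol goes to the dead state q3. After all 2 match we enter the accepting sink q2.
With 4 states:
        0   1  
>  q0   q3  q1 
   q1   q3  q2 
 * q2   q2  q2 
   q3   q3  q3 
(> = start, * = accepting)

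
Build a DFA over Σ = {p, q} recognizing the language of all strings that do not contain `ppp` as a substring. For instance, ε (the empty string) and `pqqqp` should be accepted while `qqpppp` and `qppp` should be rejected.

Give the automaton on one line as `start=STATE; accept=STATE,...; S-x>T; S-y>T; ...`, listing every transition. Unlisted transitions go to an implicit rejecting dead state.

This is the complement of 'contains `ppp`'. Use the same substring-matching states — s0 through s3 holding how much of `ppp` has just been matched — but flip the accepting set: everything except the trap s3 accepts.
        p   q  
>* s0   s1  s0 
 * s1   s2  s0 
 * s2   s3  s0 
   s3   s3  s3 
(> = start, * = accepting)

start=s0; accept=s0,s1,s2; s0-p>s1; s0-q>s0; s1-p>s2; s1-q>s0; s2-p>s3; s2-q>s0; s3-p>s3; s3-q>s3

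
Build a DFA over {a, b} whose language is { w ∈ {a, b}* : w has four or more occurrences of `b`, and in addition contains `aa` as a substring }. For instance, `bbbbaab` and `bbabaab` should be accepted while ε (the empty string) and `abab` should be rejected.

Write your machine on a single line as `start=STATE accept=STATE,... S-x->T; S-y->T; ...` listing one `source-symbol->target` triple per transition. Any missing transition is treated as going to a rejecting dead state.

Handle the two conditions separately and then intersect. One (6 states) tracks the count of `b`s, saturating at 5; the other (3 states) tracks whether and how much of `aa` has been seen. Each combined state is a pair, one component from each; accept when both components accept.
18 states suffice.
          a    b  
>  q0     q1   q2 
   q1     q3   q2 
   q2     q4   q5 
   q3     q3   q6 
   q4     q6   q5 
   q5     q7   q8 
   q6     q6   q9 
   q7     q9   q8 
   q8    q10  q11 
   q9     q9  q12 
   q10   q12  q11 
   q11   q13  q14 
   q12   q12  q15 
   q13   q15  q14 
   q14   q16  q14 
 * q15   q15  q17 
   q16   q17  q14 
 * q17   q17  q17 
(> = start, * = accepting)

start=q0; accept=q15,q17; q0-a->q1; q0-b->q2; q1-a->q3; q1-b->q2; q2-a->q4; q2-b->q5; q3-a->q3; q3-b->q6; q4-a->q6; q4-b->q5; q5-a->q7; q5-b->q8; q6-a->q6; q6-b->q9; q7-a->q9; q7-b->q8; q8-a->q10; q8-b->q11; q9-a->q9; q9-b->q12; q10-a->q12; q10-b->q11; q11-a->q13; q11-b->q14; q12-a->q12; q12-b->q15; q13-a->q15; q13-b->q14; q14-a->q16; q14-b->q14; q15-a->q15; q15-b->q17; q16-a->q17; q16-b->q14; q17-a->q17; q17-b->q17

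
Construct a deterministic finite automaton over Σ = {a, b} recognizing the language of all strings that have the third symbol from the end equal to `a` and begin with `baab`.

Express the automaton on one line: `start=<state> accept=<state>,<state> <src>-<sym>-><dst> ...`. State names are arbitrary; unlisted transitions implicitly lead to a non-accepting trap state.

Handle the two conditions separately and then intersect. The first has 15 states tracking the last 3 symbols read; the second has 6 states tracking whether the input so far still matches the prefix `baab`. A product state is a pair (one from each), accepting exactly when both do. Equivalent product states are then merged.
A 13-state machine:
          a    b  
>  s0     s1   s2 
   s1     s1   s1 
   s2     s3   s1 
   s3     s4   s1 
   s4     s1   s5 
 * s5     s6   s7 
 * s6     s8   s9 
 * s7    s10  s11 
   s8    s12   s5 
   s9     s6   s7 
   s10    s8   s9 
   s11   s10  s11 
 * s12   s12   s5 
(> = start, * = accepting)

start=s0 accept=s5,s6,s7,s12 s0-a->s1 s0-b->s2 s1-a->s1 s1-b->s1 s2-a->s3 s2-b->s1 s3-a->s4 s3-b->s1 s4-a->s1 s4-b->s5 s5-a->s6 s5-b->s7 s6-a->s8 s6-b->s9 s7-a->s10 s7-b->s11 s8-a->s12 s8-b->s5 s9-a->s6 s9-b->s7 s10-a->s8 s10-b->s9 s11-a->s10 s11-b->s11 s12-a->s12 s12-b->s5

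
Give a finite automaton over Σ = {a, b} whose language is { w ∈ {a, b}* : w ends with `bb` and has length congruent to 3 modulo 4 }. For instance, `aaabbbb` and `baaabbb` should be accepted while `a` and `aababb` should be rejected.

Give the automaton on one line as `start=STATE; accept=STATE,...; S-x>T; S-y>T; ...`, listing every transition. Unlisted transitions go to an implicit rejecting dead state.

Handle the two conditions separately and then intersect. The first has 3 states tracking how much of the suffix `bb` has currently been matched; the second has 4 states tracking the input length modulo 4. A product state is a pair (one from each), accepting exactly when both do. Minimizing collapses redundant product states.
        a   b  
>  q0   q1  q1 
   q1   q2  q3 
   q2   q4  q4 
   q3   q4  q5 
   q4   q0  q0 
 * q5   q0  q0 
(> = start, * = accepting)

start=q0; accept=q5; q0-a>q1; q0-b>q1; q1-a>q2; q1-b>q3; q2-a>q4; q2-b>q4; q3-a>q4; q3-b>q5; q4-a>q0; q4-b>q0; q5-a>q0; q5-b>q0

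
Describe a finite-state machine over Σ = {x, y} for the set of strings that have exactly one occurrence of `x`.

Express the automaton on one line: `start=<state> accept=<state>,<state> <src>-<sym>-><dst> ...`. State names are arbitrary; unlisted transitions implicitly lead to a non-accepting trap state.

start=s0 accept=s1 s0-x->s1 s0-y->s0 s1-x->s2 s1-y->s1 s2-x->s2 s2-y->s2

Only the number of `x`s matters, and only up to 2. Make a chain s0 → s1 → s2 advanced by each `x` (with s2 absorbing); every other symbol self-loops. The accepting set is {s1}.
With 3 states:
        x   y  
>  s0   s1  s0 
 * s1   s2  s1 
   s2   s2  s2 
(> = start, * = accepting)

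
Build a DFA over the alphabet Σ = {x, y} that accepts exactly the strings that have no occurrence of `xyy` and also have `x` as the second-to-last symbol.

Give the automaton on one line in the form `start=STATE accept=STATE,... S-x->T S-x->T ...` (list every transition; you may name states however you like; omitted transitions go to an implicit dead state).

Handle the two conditions separately and then intersect. The first has 4 states tracking partial matches of the forbidden pattern `xyy`; the second has 7 states tracking the last 2 symbols read. A product state is a pair (one from each), accepting exactly when both do. Equivalent product states are then merged.
5 states suffice.
       x  y 
>  A   B  A 
   B   C  D 
 * C   C  D 
 * D   B  E 
   E   E  E 
(> = start, * = accepting)

start=A accept=C,D A-x->B A-y->A B-x->C B-y->D C-x->C C-y->D D-x->B D-y->E E-x->E E-y->E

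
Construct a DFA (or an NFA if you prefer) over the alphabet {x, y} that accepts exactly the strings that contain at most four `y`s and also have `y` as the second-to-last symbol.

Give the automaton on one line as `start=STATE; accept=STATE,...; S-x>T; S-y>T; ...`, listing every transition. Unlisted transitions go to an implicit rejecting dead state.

Run two small machines in parallel and take their product. One (6 states) tracks the count of `y`s, saturating at 5; the other (7 states) tracks the last 2 symbols read. Each combined state is a pair, one component from each; accept when both components accept. Equivalent product states are then merged.
16 states suffice.
          x    y  
>  q0     q0   q1 
   q1     q2   q3 
 * q2     q4   q5 
 * q3     q6   q7 
   q4     q4   q5 
   q5     q6   q7 
 * q6     q8   q9 
 * q7    q10  q11 
   q8     q8   q9 
   q9    q10  q11 
 * q10   q12  q13 
 * q11   q14  q15 
   q12   q12  q13 
   q13   q14  q15 
 * q14   q15  q15 
   q15   q15  q15 
(> = start, * = accepting)

start=q0; accept=q2,q3,q6,q7,q10,q11,q14; q0-x>q0; q0-y>q1; q1-x>q2; q1-y>q3; q2-x>q4; q2-y>q5; q3-x>q6; q3-y>q7; q4-x>q4; q4-y>q5; q5-x>q6; q5-y>q7; q6-x>q8; q6-y>q9; q7-x>q10; q7-y>q11; q8-x>q8; q8-y>q9; q9-x>q10; q9-y>q11; q10-x>q12; q10-y>q13; q11-x>q14; q11-y>q15; q12-x>q12; q12-y>q13; q13-x>q14; q13-y>q15; q14-x>q15; q14-y>q15; q15-x>q15; q15-y>q15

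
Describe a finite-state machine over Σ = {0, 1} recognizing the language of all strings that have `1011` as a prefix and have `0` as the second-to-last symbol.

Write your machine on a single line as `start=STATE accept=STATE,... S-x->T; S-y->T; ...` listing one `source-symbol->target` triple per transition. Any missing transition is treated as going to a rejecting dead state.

Handle the two conditions separately and then intersect. The first has 6 states tracking whether the input so far still matches the prefix `1011`; the second has 7 states tracking the last 2 symbols read. A product state is a pair (one from each), accepting exactly when both do. Equivalent product states are then merged.
With 9 states:
        0   1  
>  s0   s1  s2 
   s1   s1  s1 
   s2   s3  s1 
   s3   s1  s4 
   s4   s1  s5 
   s5   s6  s5 
   s6   s7  s8 
 * s7   s7  s8 
 * s8   s6  s5 
(> = start, * = accepting)

start=s0; accept=s7,s8; s0-0->s1; s0-1->s2; s1-0->s1; s1-1->s1; s2-0->s3; s2-1->s1; s3-0->s1; s3-1->s4; s4-0->s1; s4-1->s5; s5-0->s6; s5-1->s5; s6-0->s7; s6-1->s8; s7-0->s7; s7-1->s8; s8-0->s6; s8-1->s5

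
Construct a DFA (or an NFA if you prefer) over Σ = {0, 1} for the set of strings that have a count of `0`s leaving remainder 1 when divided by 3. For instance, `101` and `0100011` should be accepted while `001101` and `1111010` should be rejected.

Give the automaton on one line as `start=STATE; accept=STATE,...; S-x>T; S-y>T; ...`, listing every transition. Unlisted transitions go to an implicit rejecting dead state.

start=S0; accept=S1; S0-0>S1; S0-1>S0; S1-0>S2; S1-1>S1; S2-0>S0; S2-1>S2

Keep the running count of `0`s modulo 3: each `0` advances along the cycle S0 → S1 → S2 → S0 while other symbols loop. Accept at S1.
With 3 states:
        0   1  
>  S0   S1  S0 
 * S1   S2  S1 
   S2   S0  S2 
(> = start, * = accepting)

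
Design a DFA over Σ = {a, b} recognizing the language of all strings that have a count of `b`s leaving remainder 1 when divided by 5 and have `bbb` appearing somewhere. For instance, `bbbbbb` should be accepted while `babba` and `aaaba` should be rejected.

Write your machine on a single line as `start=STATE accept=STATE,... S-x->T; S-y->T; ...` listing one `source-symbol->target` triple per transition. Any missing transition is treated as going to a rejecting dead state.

start=q0; accept=q15; q0-a->q0; q0-b->q1; q1-a->q2; q1-b->q3; q2-a->q2; q2-b->q4; q3-a->q5; q3-b->q6; q4-a->q5; q4-b->q7; q5-a->q5; q5-b->q8; q6-a->q6; q6-b->q9; q7-a->q10; q7-b->q9; q8-a->q10; q8-b->q11; q9-a->q9; q9-b->q12; q10-a->q10; q10-b->q13; q11-a->q14; q11-b->q12; q12-a->q12; q12-b->q15; q13-a->q14; q13-b->q16; q14-a->q14; q14-b->q17; q15-a->q15; q15-b->q18; q16-a->q0; q16-b->q15; q17-a->q0; q17-b->q19; q18-a->q18; q18-b->q6; q19-a->q2; q19-b->q18

Run two small machines in parallel and take their product. The first has 5 states tracking the count of `b`s modulo 5; the second has 4 states tracking whether and how much of `bbb` has been seen. A product state is a pair (one from each), accepting exactly when both do.
          a    b  
>  q0     q0   q1 
   q1     q2   q3 
   q2     q2   q4 
   q3     q5   q6 
   q4     q5   q7 
   q5     q5   q8 
   q6     q6   q9 
   q7    q10   q9 
   q8    q10  q11 
   q9     q9  q12 
   q10   q10  q13 
   q11   q14  q12 
   q12   q12  q15 
   q13   q14  q16 
   q14   q14  q17 
 * q15   q15  q18 
   q16    q0  q15 
   q17    q0  q19 
   q18   q18   q6 
   q19    q2  q18 
(> = start, * = accepting)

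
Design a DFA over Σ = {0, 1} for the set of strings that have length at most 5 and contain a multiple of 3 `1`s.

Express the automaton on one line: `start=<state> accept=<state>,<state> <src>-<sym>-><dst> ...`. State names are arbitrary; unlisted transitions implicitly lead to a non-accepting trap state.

Build one automaton per condition and run them in lockstep. The first has 7 states tracking the input length, saturating at 6; the second has 3 states tracking the count of `1`s modulo 3. A product state is a pair (one from each), accepting exactly when both do.
          0    1  
>* q0     q1   q2 
 * q1     q3   q4 
   q2     q4   q5 
 * q3     q6   q7 
   q4     q7   q8 
   q5     q8   q6 
 * q6     q9  q10 
   q7    q10  q11 
   q8    q11   q9 
 * q9    q12  q13 
   q10   q13  q14 
   q11   q14  q12 
 * q12   q15  q16 
   q13   q16  q17 
   q14   q17  q15 
   q15   q15  q16 
   q16   q16  q17 
   q17   q17  q15 
(> = start, * = accepting)

start=q0 accept=q0,q1,q3,q6,q9,q12 q0-0->q1 q0-1->q2 q1-0->q3 q1-1->q4 q2-0->q4 q2-1->q5 q3-0->q6 q3-1->q7 q4-0->q7 q4-1->q8 q5-0->q8 q5-1->q6 q6-0->q9 q6-1->q10 q7-0->q10 q7-1->q11 q8-0->q11 q8-1->q9 q9-0->q12 q9-1->q13 q10-0->q13 q10-1->q14 q11-0->q14 q11-1->q12 q12-0->q15 q12-1->q16 q13-0->q16 q13-1->q17 q14-0->q17 q14-1->q15 q15-0->q15 q15-1->q16 q16-0->q16 q16-1->q17 q17-0->q17 q17-1->q15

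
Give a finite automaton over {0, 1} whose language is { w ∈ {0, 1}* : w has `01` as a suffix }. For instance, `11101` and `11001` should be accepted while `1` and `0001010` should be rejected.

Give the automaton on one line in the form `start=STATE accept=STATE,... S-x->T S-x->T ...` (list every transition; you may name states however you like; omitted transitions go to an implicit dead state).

start=q0 accept=q2 q0-0->q1 q0-1->q0 q1-0->q1 q1-1->q2 q2-0->q1 q2-1->q0

Let each state record the length of the longest suffix of the input read so far that is also a prefix of `01`. q1 means the last symbol is `0`; q2 means the last 2 symbols are `01`. Accept only at q2, where the string currently ends in `01`.
3 states suffice.
        0   1  
>  q0   q1  q0 
   q1   q1  q2 
 * q2   q1  q0 
(> = start, * = accepting)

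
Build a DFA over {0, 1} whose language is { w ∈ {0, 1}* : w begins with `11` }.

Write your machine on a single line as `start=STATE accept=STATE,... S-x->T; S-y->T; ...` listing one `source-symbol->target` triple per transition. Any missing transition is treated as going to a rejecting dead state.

Walk along `11` while the input agrees: from s0 take `1` to s1, and so on. Any deviation drops to the rejecting sink s3. Once s2 is reached the prefix is confirmed and every continuation is accepted.
4 states suffice.
        0   1  
>  s0   s3  s1 
   s1   s3  s2 
 * s2   s2  s2 
   s3   s3  s3 
(> = start, * = accepting)

start=s0; accept=s2; s0-0->s3; s0-1->s1; s1-0->s3; s1-1->s2; s2-0->s2; s2-1->s2; s3-0->s3; s3-1->s3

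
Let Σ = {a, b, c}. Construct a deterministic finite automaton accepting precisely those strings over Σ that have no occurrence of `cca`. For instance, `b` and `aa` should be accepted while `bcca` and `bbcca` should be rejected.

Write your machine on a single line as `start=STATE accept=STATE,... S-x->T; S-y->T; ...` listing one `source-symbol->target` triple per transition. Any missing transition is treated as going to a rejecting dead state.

This is the complement of 'contains `cca`'. Use the same substring-matching states — q0 through q3 holding how much of `cca` has just been matched — but flip the accepting set: everything except the trap q3 accepts.
4 states suffice.
        a   b   c  
>* q0   q0  q0  q1 
 * q1   q0  q0  q2 
 * q2   q3  q0  q2 
   q3   q3  q3  q3 
(> = start, * = accepting)

start=q0; accept=q0,q1,q2; q0-a->q0; q0-b->q0; q0-c->q1; q1-a->q0; q1-b->q0; q1-c->q2; q2-a->q3; q2-b->q0; q2-c->q2; q3-a->q3; q3-b->q3; q3-c->q3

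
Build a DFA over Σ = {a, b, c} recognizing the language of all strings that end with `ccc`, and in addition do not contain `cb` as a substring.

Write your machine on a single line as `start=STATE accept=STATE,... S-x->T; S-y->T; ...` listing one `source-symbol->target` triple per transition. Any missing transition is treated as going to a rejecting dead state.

start=q0; accept=q4; q0-a->q0; q0-b->q0; q0-c->q1; q1-a->q0; q1-b->q2; q1-c->q3; q2-a->q2; q2-b->q2; q2-c->q2; q3-a->q0; q3-b->q2; q3-c->q4; q4-a->q0; q4-b->q2; q4-c->q4

Handle the two conditions separately and then intersect. One (4 states) tracks how much of the suffix `ccc` has currently been matched; the other (3 states) tracks partial matches of the forbidden pattern `cb`. Each combined state is a pair, one component from each; accept when both components accept. Minimizing collapses redundant product states.
        a   b   c  
>  q0   q0  q0  q1 
   q1   q0  q2  q3 
   q2   q2  q2  q2 
   q3   q0  q2  q4 
 * q4   q0  q2  q4 
(> = start, * = accepting)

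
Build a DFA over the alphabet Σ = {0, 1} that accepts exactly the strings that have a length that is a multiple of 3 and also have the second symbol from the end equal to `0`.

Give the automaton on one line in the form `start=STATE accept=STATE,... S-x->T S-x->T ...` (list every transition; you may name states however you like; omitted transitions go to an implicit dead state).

start=q0 accept=q7,q8 q0-0->q1 q0-1->q2 q1-0->q3 q1-1->q4 q2-0->q5 q2-1->q6 q3-0->q7 q3-1->q8 q4-0->q9 q4-1->q10 q5-0->q7 q5-1->q8 q6-0->q9 q6-1->q10 q7-0->q11 q7-1->q12 q8-0->q13 q8-1->q14 q9-0->q11 q9-1->q12 q10-0->q13 q10-1->q14 q11-0->q3 q11-1->q4 q12-0->q5 q12-1->q6 q13-0->q3 q13-1->q4 q14-0->q5 q14-1->q6

Build one automaton per condition and run them in lockstep. The first has 3 states tracking the input length modulo 3; the second has 7 states tracking the last 2 symbols read. A product state is a pair (one from each), accepting exactly when both do.
With 15 states:
          0    1  
>  q0     q1   q2 
   q1     q3   q4 
   q2     q5   q6 
   q3     q7   q8 
   q4     q9  q10 
   q5     q7   q8 
   q6     q9  q10 
 * q7    q11  q12 
 * q8    q13  q14 
   q9    q11  q12 
   q10   q13  q14 
   q11    q3   q4 
   q12    q5   q6 
   q13    q3   q4 
   q14    q5   q6 
(> = start, * = accepting)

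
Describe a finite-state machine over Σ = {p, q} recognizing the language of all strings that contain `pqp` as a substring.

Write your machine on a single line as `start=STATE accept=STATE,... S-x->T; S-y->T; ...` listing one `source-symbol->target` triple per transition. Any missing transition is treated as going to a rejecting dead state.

start=A; accept=D; A-p->B; A-q->A; B-p->B; B-q->C; C-p->D; C-q->A; D-p->D; D-q->D

Track how much of `pqp` has been matched so far: state A is no progress, D is the absorbing accept state reached once `pqp` has occurred. Intermediate states record partial matches; on a mismatch, fall back to the longest reusable overlap.
With 4 states:
       p  q 
>  A   B  A 
   B   B  C 
   C   D  A 
 * D   D  D 
(> = start, * = accepting)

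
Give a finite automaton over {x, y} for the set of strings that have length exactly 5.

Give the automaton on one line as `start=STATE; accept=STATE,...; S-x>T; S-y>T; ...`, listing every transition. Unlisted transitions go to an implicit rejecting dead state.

start=A; accept=F; A-x>B; A-y>B; B-x>C; B-y>C; C-x>D; C-y>D; D-x>E; D-y>E; E-x>F; E-y>F; F-x>G; F-y>G; G-x>G; G-y>G

We only need to distinguish lengths 0, 1, …, 5, and '>5'. Chain A → B → C → D → E → F → G on every symbol, with G looping. Accepting states: {F}.
A 7-state machine:
       x  y 
>  A   B  B 
   B   C  C 
   C   D  D 
   D   E  E 
   E   F  F 
 * F   G  G 
   G   G  G 
(> = start, * = accepting)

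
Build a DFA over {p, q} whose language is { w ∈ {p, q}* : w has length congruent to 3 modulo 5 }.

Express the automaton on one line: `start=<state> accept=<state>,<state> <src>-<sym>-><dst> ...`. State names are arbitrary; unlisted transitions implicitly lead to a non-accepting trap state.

start=A accept=D A-p->B A-q->B B-p->C B-q->C C-p->D C-q->D D-p->E D-q->E E-p->A E-q->A

Count input length modulo 5: every symbol advances one step around the cycle A → B → C → D → E → A. Accept at D.
A 5-state machine:
       p  q 
>  A   B  B 
   B   C  C 
   C   D  D 
 * D   E  E 
   E   A  A 
(> = start, * = accepting)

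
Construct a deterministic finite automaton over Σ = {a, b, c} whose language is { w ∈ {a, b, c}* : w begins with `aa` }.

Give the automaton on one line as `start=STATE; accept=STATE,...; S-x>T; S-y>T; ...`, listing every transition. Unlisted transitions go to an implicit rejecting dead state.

start=S0; accept=S2; S0-a>S1; S0-b>S3; S0-c>S3; S1-a>S2; S1-b>S3; S1-c>S3; S2-a>S2; S2-b>S2; S2-c>S2; S3-a>S3; S3-b>S3; S3-c>S3

Walk along `aa` while the input agrees: from S0 take `a` to S1, and so on. Any deviation drops to the rejecting sink S3. Once S2 is reached the prefix is confirmed and every continuation is accepted.
        a   b   c  
>  S0   S1  S3  S3 
   S1   S2  S3  S3 
 * S2   S2  S2  S2 
   S3   S3  S3  S3 
(> = start, * = accepting)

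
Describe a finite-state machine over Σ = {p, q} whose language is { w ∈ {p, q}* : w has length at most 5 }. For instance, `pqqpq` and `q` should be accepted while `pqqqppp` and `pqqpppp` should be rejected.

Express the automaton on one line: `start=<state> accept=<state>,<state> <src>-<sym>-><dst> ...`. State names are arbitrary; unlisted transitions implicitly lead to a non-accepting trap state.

start=s0 accept=s0,s1,s2,s3,s4,s5 s0-p->s1 s0-q->s1 s1-p->s2 s1-q->s2 s2-p->s3 s2-q->s3 s3-p->s4 s3-q->s4 s4-p->s5 s4-q->s5 s5-p->s6 s5-q->s6 s6-p->s6 s6-q->s6

Count input length up to 6: every symbol moves from s0 toward s6, which means 'more than 5' and absorbs. Accept from {s0, s1, s2, s3, s4, s5}.
7 states suffice.
        p   q  
>* s0   s1  s1 
 * s1   s2  s2 
 * s2   s3  s3 
 * s3   s4  s4 
 * s4   s5  s5 
 * s5   s6  s6 
   s6   s6  s6 
(> = start, * = accepting)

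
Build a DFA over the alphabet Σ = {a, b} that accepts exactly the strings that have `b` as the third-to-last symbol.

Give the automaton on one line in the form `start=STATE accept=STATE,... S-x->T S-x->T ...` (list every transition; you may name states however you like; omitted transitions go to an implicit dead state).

A DFA must remember the last 3 symbols (since which symbol is third-to-last isn't known until the input ends). Use one state per possible window of the last ≤3 symbols; accept from those whose window starts with `b`.
15 states suffice.
          a    b  
>  s0     s1   s2 
   s1     s3   s4 
   s2     s5   s6 
   s3     s7   s8 
   s4     s9  s10 
   s5    s11  s12 
   s6    s13  s14 
   s7     s7   s8 
   s8     s9  s10 
   s9    s11  s12 
   s10   s13  s14 
 * s11    s7   s8 
 * s12    s9  s10 
 * s13   s11  s12 
 * s14   s13  s14 
(> = start, * = accepting)

start=s0 accept=s11,s12,s13,s14 s0-a->s1 s0-b->s2 s1-a->s3 s1-b->s4 s2-a->s5 s2-b->s6 s3-a->s7 s3-b->s8 s4-a->s9 s4-b->s10 s5-a->s11 s5-b->s12 s6-a->s13 s6-b->s14 s7-a->s7 s7-b->s8 s8-a->s9 s8-b->s10 s9-a->s11 s9-b->s12 s10-a->s13 s10-b->s14 s11-a->s7 s11-b->s8 s12-a->s9 s12-b->s10 s13-a->s11 s13-b->s12 s14-a->s13 s14-b->s14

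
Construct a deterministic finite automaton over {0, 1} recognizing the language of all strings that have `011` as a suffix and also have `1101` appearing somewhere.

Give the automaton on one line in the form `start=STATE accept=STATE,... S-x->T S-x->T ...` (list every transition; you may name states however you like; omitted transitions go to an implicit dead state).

start=q0 accept=q6 q0-0->q0 q0-1->q1 q1-0->q0 q1-1->q2 q2-0->q3 q2-1->q2 q3-0->q0 q3-1->q4 q4-0->q5 q4-1->q6 q5-0->q5 q5-1->q4 q6-0->q5 q6-1->q7 q7-0->q5 q7-1->q7

Handle the two conditions separately and then intersect. The first has 4 states tracking how much of the suffix `011` has currently been matched; the second has 5 states tracking whether and how much of `1101` has been seen. A product state is a pair (one from each), accepting exactly when both do. After merging equivalent states the machine shrinks.
With 8 states:
        0   1  
>  q0   q0  q1 
   q1   q0  q2 
   q2   q3  q2 
   q3   q0  q4 
   q4   q5  q6 
   q5   q5  q4 
 * q6   q5  q7 
   q7   q5  q7 
(> = start, * = accepting)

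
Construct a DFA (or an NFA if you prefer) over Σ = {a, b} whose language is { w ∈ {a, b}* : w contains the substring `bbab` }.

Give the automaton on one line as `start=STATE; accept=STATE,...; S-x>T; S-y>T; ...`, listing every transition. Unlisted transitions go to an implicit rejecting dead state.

States s0..s3 record the length of the longest prefix of `bbab` that matches the current input suffix. Reaching s4 means `bbab` has been seen, and we stay there forever. Accept from s4.
        a   b  
>  s0   s0  s1 
   s1   s0  s2 
   s2   s3  s2 
   s3   s0  s4 
 * s4   s4  s4 
(> = start, * = accepting)

start=s0; accept=s4; s0-a>s0; s0-b>s1; s1-a>s0; s1-b>s2; s2-a>s3; s2-b>s2; s3-a>s0; s3-b>s4; s4-a>s4; s4-b>s4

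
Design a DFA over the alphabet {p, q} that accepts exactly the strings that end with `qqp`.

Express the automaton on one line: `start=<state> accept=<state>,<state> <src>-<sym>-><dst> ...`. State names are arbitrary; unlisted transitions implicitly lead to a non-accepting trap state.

Remember how much of `qqp` the current input suffix matches. State A means no match yet; B means the last symbol is `q`; C means the last 2 symbols are `qq`; D means the last 3 symbols are `qqp`. Only D accepts. On a mismatch, fall back to the longest proper suffix that is still a prefix of `qqp`.
With 4 states:
       p  q 
>  A   A  B 
   B   A  C 
   C   D  C 
 * D   A  B 
(> = start, * = accepting)

start=A accept=D A-p->A A-q->B B-p->A B-q->C C-p->D C-q->C D-p->A D-q->B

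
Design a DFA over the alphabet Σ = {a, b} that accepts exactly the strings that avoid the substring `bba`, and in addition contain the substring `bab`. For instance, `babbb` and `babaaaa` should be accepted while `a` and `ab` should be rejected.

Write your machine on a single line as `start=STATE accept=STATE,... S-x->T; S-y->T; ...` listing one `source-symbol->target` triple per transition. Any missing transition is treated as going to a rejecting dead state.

Handle the two conditions separately and then intersect. The first has 4 states tracking partial matches of the forbidden pattern `bba`; the second has 4 states tracking whether and how much of `bab` has been seen. A product state is a pair (one from each), accepting exactly when both do. Equivalent product states are then merged.
7 states suffice.
        a   b  
>  q0   q0  q1 
   q1   q2  q3 
   q2   q0  q4 
   q3   q3  q3 
 * q4   q5  q6 
 * q5   q5  q4 
 * q6   q3  q6 
(> = start, * = accepting)

start=q0; accept=q4,q5,q6; q0-a->q0; q0-b->q1; q1-a->q2; q1-b->q3; q2-a->q0; q2-b->q4; q3-a->q3; q3-b->q3; q4-a->q5; q4-b->q6; q5-a->q5; q5-b->q4; q6-a->q3; q6-b->q6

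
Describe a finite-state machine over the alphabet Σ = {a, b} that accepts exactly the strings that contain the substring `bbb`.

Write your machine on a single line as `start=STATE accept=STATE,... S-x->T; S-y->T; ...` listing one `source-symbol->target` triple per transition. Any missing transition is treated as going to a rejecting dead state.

start=q0; accept=q3; q0-a->q0; q0-b->q1; q1-a->q0; q1-b->q2; q2-a->q0; q2-b->q3; q3-a->q3; q3-b->q3

States q0..q2 record the length of the longest prefix of `bbb` that matches the current input suffix. Reaching q3 means `bbb` has been seen, and we stay there forever. Accept from q3.
With 4 states:
        a   b  
>  q0   q0  q1 
   q1   q0  q2 
   q2   q0  q3 
 * q3   q3  q3 
(> = start, * = accepting)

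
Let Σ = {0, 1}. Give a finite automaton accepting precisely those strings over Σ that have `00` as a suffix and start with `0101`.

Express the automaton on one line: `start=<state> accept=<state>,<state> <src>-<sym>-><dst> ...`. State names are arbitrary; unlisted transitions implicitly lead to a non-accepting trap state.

start=q0 accept=q7 q0-0->q1 q0-1->q2 q1-0->q2 q1-1->q3 q2-0->q2 q2-1->q2 q3-0->q4 q3-1->q2 q4-0->q2 q4-1->q5 q5-0->q6 q5-1->q5 q6-0->q7 q6-1->q5 q7-0->q7 q7-1->q5

Build one automaton per condition and run them in lockstep. The first has 3 states tracking how much of the suffix `00` has currently been matched; the second has 6 states tracking whether the input so far still matches the prefix `0101`. A product state is a pair (one from each), accepting exactly when both do. After merging equivalent states the machine shrinks.
8 states suffice.
        0   1  
>  q0   q1  q2 
   q1   q2  q3 
   q2   q2  q2 
   q3   q4  q2 
   q4   q2  q5 
   q5   q6  q5 
   q6   q7  q5 
 * q7   q7  q5 
(> = start, * = accepting)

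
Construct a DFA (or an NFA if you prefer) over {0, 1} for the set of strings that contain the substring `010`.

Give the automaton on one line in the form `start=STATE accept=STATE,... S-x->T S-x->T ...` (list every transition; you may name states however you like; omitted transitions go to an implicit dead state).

Track how much of `010` has been matched so far: state s0 is no progress, s3 is the absorbing accept state reached once `010` has occurred. Intermediate states record partial matches; on a mismatch, fall back to the longest reusable overlap.
With 4 states:
        0   1  
>  s0   s1  s0 
   s1   s1  s2 
   s2   s3  s0 
 * s3   s3  s3 
(> = start, * = accepting)

start=s0 accept=s3 s0-0->s1 s0-1->s0 s1-0->s1 s1-1->s2 s2-0->s3 s2-1->s0 s3-0->s3 s3-1->s3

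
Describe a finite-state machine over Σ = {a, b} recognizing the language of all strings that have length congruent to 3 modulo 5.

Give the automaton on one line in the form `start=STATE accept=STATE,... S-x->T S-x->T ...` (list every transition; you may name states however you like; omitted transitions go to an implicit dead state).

Count input length modulo 5: every symbol advances one step around the cycle q0 → q1 → q2 → q3 → q4 → q0. Accept at q3.
5 states suffice.
        a   b  
>  q0   q1  q1 
   q1   q2  q2 
   q2   q3  q3 
 * q3   q4  q4 
   q4   q0  q0 
(> = start, * = accepting)

start=q0 accept=q3 q0-a->q1 q0-b->q1 q1-a->q2 q1-b->q2 q2-a->q3 q2-b->q3 q3-a->q4 q3-b->q4 q4-a->q0 q4-b->q0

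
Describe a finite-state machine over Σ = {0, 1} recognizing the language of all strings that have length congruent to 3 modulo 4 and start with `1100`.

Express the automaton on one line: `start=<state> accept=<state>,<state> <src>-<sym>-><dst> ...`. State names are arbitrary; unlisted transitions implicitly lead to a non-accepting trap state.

Run two small machines in parallel and take their product. The first has 4 states tracking the input length modulo 4; the second has 6 states tracking whether the input so far still matches the prefix `1100`. A product state is a pair (one from each), accepting exactly when both do. After merging equivalent states the machine shrinks.
A 9-state machine:
        0   1  
>  S0   S1  S2 
   S1   S1  S1 
   S2   S1  S3 
   S3   S4  S1 
   S4   S5  S1 
   S5   S6  S6 
   S6   S7  S7 
   S7   S8  S8 
 * S8   S5  S5 
(> = start, * = accepting)

start=S0 accept=S8 S0-0->S1 S0-1->S2 S1-0->S1 S1-1->S1 S2-0->S1 S2-1->S3 S3-0->S4 S3-1->S1 S4-0->S5 S4-1->S1 S5-0->S6 S5-1->S6 S6-0->S7 S6-1->S7 S7-0->S8 S7-1->S8 S8-0->S5 S8-1->S5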